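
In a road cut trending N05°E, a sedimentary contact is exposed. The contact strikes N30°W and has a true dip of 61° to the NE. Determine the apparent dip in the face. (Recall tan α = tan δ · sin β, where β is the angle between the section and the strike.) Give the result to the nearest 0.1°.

Angle between strike (N30°W) and section (N05°E): β = 35°.
tan α = tan 61° × sin 35° = 1.8040 × 0.5736 = 1.0348
apparent dip = arctan 1.0348 = 45.98°

46.0°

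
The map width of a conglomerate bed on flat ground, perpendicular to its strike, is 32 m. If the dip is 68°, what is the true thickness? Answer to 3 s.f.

29.7 m

True thickness t = w · sin(dip) = 32 × sin 68°
t = 32 × 0.9272 = 29.670 m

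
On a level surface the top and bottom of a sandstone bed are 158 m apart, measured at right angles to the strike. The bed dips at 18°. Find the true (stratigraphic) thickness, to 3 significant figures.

True thickness t = w · sin(dip) = 158 × sin 18°
t = 158 × 0.3090 = 48.825 m

48.8 m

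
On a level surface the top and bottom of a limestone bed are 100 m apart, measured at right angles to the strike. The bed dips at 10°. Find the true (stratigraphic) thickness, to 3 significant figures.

17.4 m

True thickness t = w · sin(dip) = 100 × sin 10°
t = 100 × 0.1736 = 17.365 m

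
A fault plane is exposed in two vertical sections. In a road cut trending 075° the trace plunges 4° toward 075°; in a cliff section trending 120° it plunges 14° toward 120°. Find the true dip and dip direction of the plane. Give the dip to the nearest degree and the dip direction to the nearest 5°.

Each apparent-dip line lies in the plane. As unit vectors (x east, y north, z up), v₁ plunges 4°→075° and v₂ plunges 14°→120°.
Cross product v₁ × v₂ gives the pole to the plane: n ∝ (0.096, -0.174, 0.684).
True dip = arccos(n_z / |n|) = arccos(0.9601) = 16.2°.
The horizontal component of n points toward azimuth atan2(n_x, n_y) = 151°, the dip direction.

true dip 16°, dip direction 150°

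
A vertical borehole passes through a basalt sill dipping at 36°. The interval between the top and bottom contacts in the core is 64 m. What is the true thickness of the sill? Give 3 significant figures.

51.8 m

True thickness t = h · cos(dip) = 64 × cos 36°
t = 64 × 0.8090 = 51.777 m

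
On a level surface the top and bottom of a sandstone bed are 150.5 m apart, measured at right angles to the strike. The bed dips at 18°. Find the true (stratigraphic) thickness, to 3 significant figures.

True thickness t = w · sin(dip) = 150.5 × sin 18°
t = 150.5 × 0.3090 = 46.507 m

46.5 m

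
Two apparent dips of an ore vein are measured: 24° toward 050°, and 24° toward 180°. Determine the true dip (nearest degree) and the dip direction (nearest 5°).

true dip 46°, dip direction 115°

Represent each trace as a vector plunging at its apparent dip toward its trend (east-north-up frame): v₁ = (0.700, 0.587, -0.407), v₂ = (0.000, -0.914, -0.407).
n = v₁ × v₂ = (0.610, -0.285, 0.639) (taken with n_z > 0).
tan δ = √(n_x²+n_y²)/n_z = 0.674/0.639, so δ = 46.5°.
Dip direction = atan2(0.610, -0.285) = 115° (azimuth of n's horizontal projection).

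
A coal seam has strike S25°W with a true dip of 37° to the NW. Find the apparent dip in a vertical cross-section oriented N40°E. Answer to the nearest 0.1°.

Angle between strike (S25°W) and section (N40°E): β = 15°.
tan α = tan 37° × sin 15° = 0.7536 × 0.2588 = 0.1950
apparent dip = arctan 0.1950 = 11.04°

11.0°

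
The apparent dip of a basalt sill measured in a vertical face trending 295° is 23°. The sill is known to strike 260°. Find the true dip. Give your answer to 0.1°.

36.5°

The section is 35° from the strike.
tan(true dip) = tan 23° / sin 35° = 0.7400
true dip = arctan 0.7400 = 36.50°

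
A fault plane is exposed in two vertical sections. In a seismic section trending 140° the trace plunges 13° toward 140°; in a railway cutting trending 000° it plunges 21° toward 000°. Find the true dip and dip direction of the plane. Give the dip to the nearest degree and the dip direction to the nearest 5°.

Represent each trace as a vector plunging at its apparent dip toward its trend (east-north-up frame): v₁ = (0.626, -0.746, -0.225), v₂ = (0.000, 0.934, -0.358).
n = v₁ × v₂ = (0.477, 0.224, 0.585) (taken with n_z > 0).
Dip δ = arctan(|n_h|/n_z) = arctan(0.528/0.585) = 42.1°.
Dip direction = azimuth of (n_x, n_y) = atan2(0.477, 0.224) = 65°.

true dip 42°, dip direction 065°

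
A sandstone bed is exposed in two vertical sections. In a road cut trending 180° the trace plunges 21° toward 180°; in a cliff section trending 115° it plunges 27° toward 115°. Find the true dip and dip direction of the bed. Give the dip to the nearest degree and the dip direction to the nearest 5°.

true dip 28°, dip direction 135°

The two traces are lines in the plane: v₁ = (sin 180°·cos 21°, cos 180°·cos 21°, −sin 21°), v₂ = (sin 115°·cos 27°, cos 115°·cos 27°, −sin 27°).
Cross product v₁ × v₂ gives the pole to the plane: n ∝ (0.289, -0.289, 0.754).
True dip = arccos(n_z / |n|) = arccos(0.8790) = 28.5°.
The horizontal component of n points toward azimuth atan2(n_x, n_y) = 135°, the dip direction.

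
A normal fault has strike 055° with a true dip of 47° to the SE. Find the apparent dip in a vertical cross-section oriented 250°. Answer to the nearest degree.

The section lies 15° from the strike.
tan α = tan 47° × sin 15° = 1.0724 × 0.2588 = 0.2775
apparent dip = arctan 0.2775 = 15.51°

16°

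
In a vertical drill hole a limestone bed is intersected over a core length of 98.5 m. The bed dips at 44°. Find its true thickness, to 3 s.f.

True thickness t = h · cos(dip) = 98.5 × cos 44°
t = 98.5 × 0.7193 = 70.855 m

70.9 m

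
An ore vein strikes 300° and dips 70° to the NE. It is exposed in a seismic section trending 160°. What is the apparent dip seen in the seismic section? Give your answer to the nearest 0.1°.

60.5°

The section lies 40° from the strike.
tan α = tan 70° × sin 40° = 2.7475 × 0.6428 = 1.7660
apparent dip = arctan 1.7660 = 60.48°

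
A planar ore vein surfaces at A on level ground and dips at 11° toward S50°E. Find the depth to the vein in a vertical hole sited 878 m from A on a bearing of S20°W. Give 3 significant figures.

58.4 m

The hole lies 70° from the dip direction, so the down-dip offset is 878 × cos 70° = 300.29 m.
Depth = down-dip offset × tan(dip) = 300.29 × tan 11° = 300.29 × 0.1944
Depth = 58.37 m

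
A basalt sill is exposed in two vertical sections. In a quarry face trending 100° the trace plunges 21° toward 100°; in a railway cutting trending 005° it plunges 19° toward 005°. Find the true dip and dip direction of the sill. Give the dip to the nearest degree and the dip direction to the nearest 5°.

Represent each trace as a vector plunging at its apparent dip toward its trend (east-north-up frame): v₁ = (0.919, -0.162, -0.358), v₂ = (0.082, 0.942, -0.326).
Cross product v₁ × v₂ gives the pole to the plane: n ∝ (0.390, 0.270, 0.879).
True dip = arccos(n_z / |n|) = arccos(0.8801) = 28.4°.
The horizontal component of n points toward azimuth atan2(n_x, n_y) = 55°, the dip direction.

true dip 28°, dip direction 055°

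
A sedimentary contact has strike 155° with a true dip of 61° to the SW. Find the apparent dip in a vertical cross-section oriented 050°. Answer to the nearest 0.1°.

60.2°

Angle between strike (155°) and section (050°): β = 75°.
tan(apparent dip) = tan 61° · sin 75° = 1.7426
apparent dip = arctan 1.7426 = 60.15°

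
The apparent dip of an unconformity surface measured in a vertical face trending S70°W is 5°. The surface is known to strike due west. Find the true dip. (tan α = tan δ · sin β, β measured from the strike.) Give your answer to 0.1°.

β = acute angle between strike due west and section S70°W = 20°.
tan δ = tan α / sin β = tan 5° / sin 20° = 0.0875 / 0.3420 = 0.2558
δ = arctan(0.2558) = 14.35°

14.3°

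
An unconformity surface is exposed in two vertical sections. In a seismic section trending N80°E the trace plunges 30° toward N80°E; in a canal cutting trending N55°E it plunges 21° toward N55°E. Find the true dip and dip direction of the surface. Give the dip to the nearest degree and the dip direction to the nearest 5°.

true dip 34°, dip direction 110°

The two traces are lines in the plane: v₁ = (sin 80°·cos 30°, cos 80°·cos 30°, −sin 30°), v₂ = (sin 55°·cos 21°, cos 55°·cos 21°, −sin 21°).
The plane normal is n = v₁ × v₂ ∝ (0.214, -0.077, 0.342).
tan δ = √(n_x²+n_y²)/n_z = 0.227/0.342, so δ = 33.6°.
The horizontal component of n points toward azimuth atan2(n_x, n_y) = 110°, the dip direction.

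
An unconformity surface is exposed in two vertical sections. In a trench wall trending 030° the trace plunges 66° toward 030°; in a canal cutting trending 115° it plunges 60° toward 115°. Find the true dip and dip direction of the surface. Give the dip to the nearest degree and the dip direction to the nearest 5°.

true dip 70°, dip direction 065°

Represent each trace as a vector plunging at its apparent dip toward its trend (east-north-up frame): v₁ = (0.203, 0.352, -0.914), v₂ = (0.453, -0.211, -0.866).
The plane normal is n = v₁ × v₂ ∝ (0.498, 0.238, 0.203).
Dip δ = arctan(|n_h|/n_z) = arctan(0.552/0.203) = 69.8°.
Dip direction = atan2(0.498, 0.238) = 64° (azimuth of n's horizontal projection).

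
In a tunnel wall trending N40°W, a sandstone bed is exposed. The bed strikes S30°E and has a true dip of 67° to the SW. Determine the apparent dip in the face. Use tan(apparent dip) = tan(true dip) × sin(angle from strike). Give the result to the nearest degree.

Angle between strike (S30°E) and section (N40°W): β = 10°.
tan α = tan 67° × sin 10° = 2.3559 × 0.1736 = 0.4091
α = arctan(0.4091) = 22.25°

22°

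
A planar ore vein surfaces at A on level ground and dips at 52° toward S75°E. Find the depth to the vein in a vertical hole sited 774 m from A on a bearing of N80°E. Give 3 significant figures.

898 m

The hole lies 25° from the dip direction, so the down-dip offset is 774 × cos 25° = 701.48 m.
Depth = down-dip offset × tan(dip) = 701.48 × tan 52° = 701.48 × 1.2799
Depth = 897.86 m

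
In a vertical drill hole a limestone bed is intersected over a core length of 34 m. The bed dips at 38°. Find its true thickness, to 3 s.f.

26.8 m

True thickness t = h · cos(dip) = 34 × cos 38°
t = 34 × 0.7880 = 26.792 m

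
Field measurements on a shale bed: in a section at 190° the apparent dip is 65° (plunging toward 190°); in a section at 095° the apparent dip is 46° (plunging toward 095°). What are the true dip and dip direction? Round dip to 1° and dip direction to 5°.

true dip 68°, dip direction 160°

The two traces are lines in the plane: v₁ = (sin 190°·cos 65°, cos 190°·cos 65°, −sin 65°), v₂ = (sin 95°·cos 46°, cos 95°·cos 46°, −sin 46°).
Cross product v₁ × v₂ gives the pole to the plane: n ∝ (0.245, -0.680, 0.292).
Dip δ = arctan(|n_h|/n_z) = arctan(0.723/0.292) = 68.0°.
The horizontal component of n points toward azimuth atan2(n_x, n_y) = 160°, the dip direction.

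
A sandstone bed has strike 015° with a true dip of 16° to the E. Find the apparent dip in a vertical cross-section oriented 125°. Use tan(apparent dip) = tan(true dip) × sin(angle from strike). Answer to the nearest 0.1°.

The section lies 70° from the strike.
tan(apparent dip) = tan 16° · sin 70° = 0.2695
α = arctan(0.2695) = 15.08°

15.1°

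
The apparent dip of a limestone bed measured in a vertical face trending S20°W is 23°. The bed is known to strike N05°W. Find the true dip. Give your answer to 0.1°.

The section is 25° from the strike.
tan(true dip) = tan 23° / sin 25° = 1.0044
true dip = arctan 1.0044 = 45.13°

45.1°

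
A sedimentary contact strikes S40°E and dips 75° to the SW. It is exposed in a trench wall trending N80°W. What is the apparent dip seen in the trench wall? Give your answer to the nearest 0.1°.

67.4°

The section lies 40° from the strike.
tan(apparent dip) = tan 75° · sin 40° = 2.3989
apparent dip = arctan 2.3989 = 67.37°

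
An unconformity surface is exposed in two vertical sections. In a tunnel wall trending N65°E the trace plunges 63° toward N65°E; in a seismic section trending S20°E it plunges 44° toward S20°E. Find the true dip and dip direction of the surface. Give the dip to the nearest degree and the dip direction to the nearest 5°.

Represent each trace as a vector plunging at its apparent dip toward its trend (east-north-up frame): v₁ = (0.411, 0.192, -0.891), v₂ = (0.246, -0.676, -0.695).
The plane normal is n = v₁ × v₂ ∝ (0.736, -0.067, 0.325).
True dip = arccos(n_z / |n|) = arccos(0.4031) = 66.2°.
Dip direction = atan2(0.736, -0.067) = 95° (azimuth of n's horizontal projection).

true dip 66°, dip direction 095°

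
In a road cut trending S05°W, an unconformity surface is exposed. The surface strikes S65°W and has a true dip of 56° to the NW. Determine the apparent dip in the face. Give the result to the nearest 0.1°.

52.1°

The section lies 60° from the strike.
tan(apparent dip) = tan 56° · sin 60° = 1.2839
apparent dip = arctan 1.2839 = 52.09°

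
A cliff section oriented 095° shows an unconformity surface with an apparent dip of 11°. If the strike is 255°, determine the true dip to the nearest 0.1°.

29.6°

The section is 20° from the strike.
tan(true dip) = tan 11° / sin 20° = 0.5683
true dip = arctan 0.5683 = 29.61°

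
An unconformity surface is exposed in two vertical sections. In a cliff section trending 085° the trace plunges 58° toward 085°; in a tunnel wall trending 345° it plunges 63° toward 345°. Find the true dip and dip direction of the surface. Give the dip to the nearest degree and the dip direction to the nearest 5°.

The two traces are lines in the plane: v₁ = (sin 85°·cos 58°, cos 85°·cos 58°, −sin 58°), v₂ = (sin 345°·cos 63°, cos 345°·cos 63°, −sin 63°).
Cross product v₁ × v₂ gives the pole to the plane: n ∝ (0.331, 0.570, 0.237).
tan δ = √(n_x²+n_y²)/n_z = 0.659/0.237, so δ = 70.2°.
Dip direction = azimuth of (n_x, n_y) = atan2(0.331, 0.570) = 30°.

true dip 70°, dip direction 030°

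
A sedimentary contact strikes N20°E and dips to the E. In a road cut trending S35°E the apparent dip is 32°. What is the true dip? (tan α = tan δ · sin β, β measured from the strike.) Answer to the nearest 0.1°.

37.3°

β = acute angle between strike N20°E and section S35°E = 55°.
tan(true dip) = tan 32° / sin 55° = 0.7628
true dip = arctan 0.7628 = 37.34°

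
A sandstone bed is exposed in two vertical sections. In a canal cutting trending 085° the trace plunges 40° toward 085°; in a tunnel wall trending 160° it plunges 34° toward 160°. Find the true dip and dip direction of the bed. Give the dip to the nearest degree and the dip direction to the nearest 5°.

true dip 44°, dip direction 115°

The two traces are lines in the plane: v₁ = (sin 85°·cos 40°, cos 85°·cos 40°, −sin 40°), v₂ = (sin 160°·cos 34°, cos 160°·cos 34°, −sin 34°).
n = v₁ × v₂ = (0.538, -0.244, 0.613) (taken with n_z > 0).
Dip δ = arctan(|n_h|/n_z) = arctan(0.591/0.613) = 43.9°.
Dip direction = atan2(0.538, -0.244) = 114° (azimuth of n's horizontal projection).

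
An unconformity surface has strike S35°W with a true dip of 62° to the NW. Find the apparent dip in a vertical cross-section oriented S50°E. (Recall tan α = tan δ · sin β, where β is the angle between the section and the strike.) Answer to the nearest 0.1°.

The section lies 85° from the strike.
tan(apparent dip) = tan 62° · sin 85° = 1.8736
α = arctan(1.8736) = 61.91°

61.9°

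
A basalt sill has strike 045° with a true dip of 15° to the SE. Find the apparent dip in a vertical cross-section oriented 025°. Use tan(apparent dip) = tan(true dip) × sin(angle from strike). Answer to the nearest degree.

5°

The strike is 045° and the section trends 025°; the acute angle between them is β = 20°.
tan α = tan 15° × sin 20° = 0.2679 × 0.3420 = 0.0916
α = arctan(0.0916) = 5.24°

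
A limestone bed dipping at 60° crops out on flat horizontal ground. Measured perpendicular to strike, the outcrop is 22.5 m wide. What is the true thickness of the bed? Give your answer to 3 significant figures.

True thickness t = w · sin(dip) = 22.5 × sin 60°
t = 22.5 × 0.8660 = 19.486 m

19.5 m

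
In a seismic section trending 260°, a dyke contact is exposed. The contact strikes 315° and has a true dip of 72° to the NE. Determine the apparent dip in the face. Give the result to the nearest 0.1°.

68.4°

The section lies 55° from the strike.
tan α = tan 72° × sin 55° = 3.0777 × 0.8192 = 2.5211
apparent dip = arctan 2.5211 = 68.36°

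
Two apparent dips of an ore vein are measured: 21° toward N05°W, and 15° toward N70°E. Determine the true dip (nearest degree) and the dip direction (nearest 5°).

true dip 23°, dip direction 020°

The two traces are lines in the plane: v₁ = (sin 355°·cos 21°, cos 355°·cos 21°, −sin 21°), v₂ = (sin 70°·cos 15°, cos 70°·cos 15°, −sin 15°).
n = v₁ × v₂ = (0.122, 0.346, 0.871) (taken with n_z > 0).
True dip = arccos(n_z / |n|) = arccos(0.9214) = 22.9°.
Dip direction = azimuth of (n_x, n_y) = atan2(0.122, 0.346) = 19°.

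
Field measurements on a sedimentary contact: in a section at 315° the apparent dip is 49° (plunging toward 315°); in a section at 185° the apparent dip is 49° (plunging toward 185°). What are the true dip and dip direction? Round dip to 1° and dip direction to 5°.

true dip 70°, dip direction 250°

Each apparent-dip line lies in the plane. As unit vectors (x east, y north, z up), v₁ plunges 49°→315° and v₂ plunges 49°→185°.
Cross product v₁ × v₂ gives the pole to the plane: n ∝ (-0.843, -0.307, 0.330).
tan δ = √(n_x²+n_y²)/n_z = 0.897/0.330, so δ = 69.8°.
The horizontal component of n points toward azimuth atan2(n_x, n_y) = 250°, the dip direction.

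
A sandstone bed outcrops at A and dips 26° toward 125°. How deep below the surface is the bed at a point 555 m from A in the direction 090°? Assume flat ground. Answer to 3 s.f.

222 m

The hole lies 35° from the dip direction, so the down-dip offset is 555 × cos 35° = 454.63 m.
Depth = down-dip offset × tan(dip) = 454.63 × tan 26° = 454.63 × 0.4877
Depth = 221.74 m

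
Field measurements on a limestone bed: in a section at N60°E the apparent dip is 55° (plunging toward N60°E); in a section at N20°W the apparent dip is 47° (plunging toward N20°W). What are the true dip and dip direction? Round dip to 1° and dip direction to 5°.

Represent each trace as a vector plunging at its apparent dip toward its trend (east-north-up frame): v₁ = (0.497, 0.287, -0.819), v₂ = (-0.233, 0.641, -0.731).
n = v₁ × v₂ = (0.315, 0.554, 0.385) (taken with n_z > 0).
Dip δ = arctan(|n_h|/n_z) = arctan(0.638/0.385) = 58.9°.
Dip direction = atan2(0.315, 0.554) = 30° (azimuth of n's horizontal projection).

true dip 59°, dip direction 030°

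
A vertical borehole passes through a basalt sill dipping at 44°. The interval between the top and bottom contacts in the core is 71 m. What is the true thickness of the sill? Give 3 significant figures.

True thickness t = h · cos(dip) = 71 × cos 44°
t = 71 × 0.7193 = 51.073 m

51.1 m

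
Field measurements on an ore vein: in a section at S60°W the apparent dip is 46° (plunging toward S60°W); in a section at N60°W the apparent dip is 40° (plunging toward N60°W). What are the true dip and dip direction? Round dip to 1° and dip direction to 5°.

Each apparent-dip line lies in the plane. As unit vectors (x east, y north, z up), v₁ plunges 46°→S60°W and v₂ plunges 40°→N60°W.
The plane normal is n = v₁ × v₂ ∝ (-0.499, -0.091, 0.461).
tan δ = √(n_x²+n_y²)/n_z = 0.507/0.461, so δ = 47.7°.
Dip direction = atan2(-0.499, -0.091) = 260° (azimuth of n's horizontal projection).

true dip 48°, dip direction 260°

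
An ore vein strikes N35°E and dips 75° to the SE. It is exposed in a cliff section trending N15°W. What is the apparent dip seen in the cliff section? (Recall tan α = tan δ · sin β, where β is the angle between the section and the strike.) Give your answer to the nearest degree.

71°

The strike is N35°E and the section trends N15°W; the acute angle between them is β = 50°.
tan(apparent dip) = tan 75° · sin 50° = 2.8589
α = arctan(2.8589) = 70.72°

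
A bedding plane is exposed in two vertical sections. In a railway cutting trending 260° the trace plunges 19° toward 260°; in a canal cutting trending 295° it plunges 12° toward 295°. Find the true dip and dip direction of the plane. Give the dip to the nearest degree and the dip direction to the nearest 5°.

true dip 20°, dip direction 240°

Each apparent-dip line lies in the plane. As unit vectors (x east, y north, z up), v₁ plunges 19°→260° and v₂ plunges 12°→295°.
n = v₁ × v₂ = (-0.169, -0.095, 0.530) (taken with n_z > 0).
tan δ = √(n_x²+n_y²)/n_z = 0.194/0.530, so δ = 20.1°.
Dip direction = azimuth of (n_x, n_y) = atan2(-0.169, -0.095) = 241°.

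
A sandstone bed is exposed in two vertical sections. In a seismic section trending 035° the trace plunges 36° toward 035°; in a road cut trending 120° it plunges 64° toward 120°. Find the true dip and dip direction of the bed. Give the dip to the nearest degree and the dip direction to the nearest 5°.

The two traces are lines in the plane: v₁ = (sin 35°·cos 36°, cos 35°·cos 36°, −sin 36°), v₂ = (sin 120°·cos 64°, cos 120°·cos 64°, −sin 64°).
Cross product v₁ × v₂ gives the pole to the plane: n ∝ (0.724, -0.194, 0.353).
Dip δ = arctan(|n_h|/n_z) = arctan(0.750/0.353) = 64.8°.
The horizontal component of n points toward azimuth atan2(n_x, n_y) = 105°, the dip direction.

true dip 65°, dip direction 105°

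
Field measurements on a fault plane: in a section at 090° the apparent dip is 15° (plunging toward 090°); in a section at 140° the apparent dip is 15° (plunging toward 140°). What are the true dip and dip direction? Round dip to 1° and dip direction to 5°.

The two traces are lines in the plane: v₁ = (sin 90°·cos 15°, cos 90°·cos 15°, −sin 15°), v₂ = (sin 140°·cos 15°, cos 140°·cos 15°, −sin 15°).
n = v₁ × v₂ = (0.192, -0.089, 0.715) (taken with n_z > 0).
Dip δ = arctan(|n_h|/n_z) = arctan(0.211/0.715) = 16.5°.
Dip direction = atan2(0.192, -0.089) = 115° (azimuth of n's horizontal projection).

true dip 16°, dip direction 115°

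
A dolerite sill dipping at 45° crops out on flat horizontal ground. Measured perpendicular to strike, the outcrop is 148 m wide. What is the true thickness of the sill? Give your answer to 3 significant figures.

105 m

True thickness t = w · sin(dip) = 148 × sin 45°
t = 148 × 0.7071 = 104.652 m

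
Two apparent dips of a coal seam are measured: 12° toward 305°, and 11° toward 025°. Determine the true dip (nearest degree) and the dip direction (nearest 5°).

true dip 15°, dip direction 340°

Represent each trace as a vector plunging at its apparent dip toward its trend (east-north-up frame): v₁ = (-0.801, 0.561, -0.208), v₂ = (0.415, 0.890, -0.191).
n = v₁ × v₂ = (-0.078, 0.239, 0.946) (taken with n_z > 0).
tan δ = √(n_x²+n_y²)/n_z = 0.252/0.946, so δ = 14.9°.
Dip direction = atan2(-0.078, 0.239) = 342° (azimuth of n's horizontal projection).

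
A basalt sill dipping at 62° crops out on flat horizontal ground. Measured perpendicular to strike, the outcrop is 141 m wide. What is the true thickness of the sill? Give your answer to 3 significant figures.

124 m

True thickness t = w · sin(dip) = 141 × sin 62°
t = 141 × 0.8829 = 124.496 m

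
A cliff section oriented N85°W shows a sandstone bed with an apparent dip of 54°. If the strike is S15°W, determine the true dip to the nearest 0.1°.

54.4°

The section is 80° from the strike.
tan δ = tan α / sin β = tan 54° / sin 80° = 1.3764 / 0.9848 = 1.3976
true dip = arctan 1.3976 = 54.42°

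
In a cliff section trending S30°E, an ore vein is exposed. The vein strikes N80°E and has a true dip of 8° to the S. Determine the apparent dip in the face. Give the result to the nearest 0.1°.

The section lies 70° from the strike.
tan α = tan 8° × sin 70° = 0.1405 × 0.9397 = 0.1321
α = arctan(0.1321) = 7.52°

7.5°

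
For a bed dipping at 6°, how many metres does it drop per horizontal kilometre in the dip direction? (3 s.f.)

105 m

drop per km = 1000 × tan 6° = 1000 × 0.1051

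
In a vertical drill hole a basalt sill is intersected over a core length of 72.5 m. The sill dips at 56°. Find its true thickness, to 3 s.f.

True thickness t = h · cos(dip) = 72.5 × cos 56°
t = 72.5 × 0.5592 = 40.541 m

40.5 m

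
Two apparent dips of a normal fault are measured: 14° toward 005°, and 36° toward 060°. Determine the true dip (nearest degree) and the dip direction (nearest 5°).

Represent each trace as a vector plunging at its apparent dip toward its trend (east-north-up frame): v₁ = (0.085, 0.967, -0.242), v₂ = (0.701, 0.405, -0.588).
n = v₁ × v₂ = (0.470, 0.120, 0.643) (taken with n_z > 0).
Dip δ = arctan(|n_h|/n_z) = arctan(0.485/0.643) = 37.0°.
Dip direction = atan2(0.470, 0.120) = 76° (azimuth of n's horizontal projection).

true dip 37°, dip direction 075°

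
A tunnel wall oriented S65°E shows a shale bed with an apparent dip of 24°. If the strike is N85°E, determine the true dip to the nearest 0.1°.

The section is 30° from the strike.
tan δ = tan α / sin β = tan 24° / sin 30° = 0.4452 / 0.5000 = 0.8905
true dip = arctan 0.8905 = 41.68°

41.7°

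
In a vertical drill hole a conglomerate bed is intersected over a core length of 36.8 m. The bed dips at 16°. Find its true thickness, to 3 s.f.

35.4 m

True thickness t = h · cos(dip) = 36.8 × cos 16°
t = 36.8 × 0.9613 = 35.374 m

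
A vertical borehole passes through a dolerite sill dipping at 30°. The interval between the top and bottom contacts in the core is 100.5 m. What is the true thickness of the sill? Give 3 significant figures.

87.0 m

True thickness t = h · cos(dip) = 100.5 × cos 30°
t = 100.5 × 0.8660 = 87.036 m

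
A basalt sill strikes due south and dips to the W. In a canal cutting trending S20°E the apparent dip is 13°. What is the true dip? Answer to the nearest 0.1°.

34.0°

The section is 20° from the strike.
tan(true dip) = tan 13° / sin 20° = 0.6750
δ = arctan(0.6750) = 34.02°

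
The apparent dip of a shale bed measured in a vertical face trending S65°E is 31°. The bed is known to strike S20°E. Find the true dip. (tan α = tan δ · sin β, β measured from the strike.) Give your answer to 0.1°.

40.4°

β = acute angle between strike S20°E and section S65°E = 45°.
tan(true dip) = tan 31° / sin 45° = 0.8497
true dip = arctan 0.8497 = 40.36°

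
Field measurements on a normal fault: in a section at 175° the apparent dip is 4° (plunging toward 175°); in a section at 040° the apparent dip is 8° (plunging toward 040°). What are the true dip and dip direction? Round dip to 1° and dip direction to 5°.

true dip 16°, dip direction 100°

Represent each trace as a vector plunging at its apparent dip toward its trend (east-north-up frame): v₁ = (0.087, -0.994, -0.070), v₂ = (0.637, 0.759, -0.139).
n = v₁ × v₂ = (0.191, -0.032, 0.699) (taken with n_z > 0).
tan δ = √(n_x²+n_y²)/n_z = 0.194/0.699, so δ = 15.5°.
Dip direction = atan2(0.191, -0.032) = 100° (azimuth of n's horizontal projection).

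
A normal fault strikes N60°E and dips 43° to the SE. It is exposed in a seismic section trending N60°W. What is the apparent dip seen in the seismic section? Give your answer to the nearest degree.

39°

The strike is N60°E and the section trends N60°W; the acute angle between them is β = 60°.
tan(apparent dip) = tan 43° · sin 60° = 0.8076
α = arctan(0.8076) = 38.92°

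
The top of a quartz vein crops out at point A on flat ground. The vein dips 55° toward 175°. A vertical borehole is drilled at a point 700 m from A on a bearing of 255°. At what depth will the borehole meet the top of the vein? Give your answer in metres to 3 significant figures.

The hole lies 80° from the dip direction, so the down-dip offset is 700 × cos 80° = 121.55 m.
Depth = down-dip offset × tan(dip) = 121.55 × tan 55° = 121.55 × 1.4281
Depth = 173.60 m

174 m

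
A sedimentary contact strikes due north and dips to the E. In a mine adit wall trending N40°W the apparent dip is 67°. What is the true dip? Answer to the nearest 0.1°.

74.7°

β = acute angle between strike due north and section N40°W = 40°.
tan(true dip) = tan 67° / sin 40° = 3.6651
true dip = arctan 3.6651 = 74.74°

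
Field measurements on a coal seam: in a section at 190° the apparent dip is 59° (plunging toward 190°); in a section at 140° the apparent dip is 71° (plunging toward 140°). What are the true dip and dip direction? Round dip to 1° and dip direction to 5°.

The two traces are lines in the plane: v₁ = (sin 190°·cos 59°, cos 190°·cos 59°, −sin 59°), v₂ = (sin 140°·cos 71°, cos 140°·cos 71°, −sin 71°).
The plane normal is n = v₁ × v₂ ∝ (0.266, -0.264, 0.128).
True dip = arccos(n_z / |n|) = arccos(0.3244) = 71.1°.
The horizontal component of n points toward azimuth atan2(n_x, n_y) = 135°, the dip direction.

true dip 71°, dip direction 135°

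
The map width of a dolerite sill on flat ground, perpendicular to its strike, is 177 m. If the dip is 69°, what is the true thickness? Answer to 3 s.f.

True thickness t = w · sin(dip) = 177 × sin 69°
t = 177 × 0.9336 = 165.244 m

165 m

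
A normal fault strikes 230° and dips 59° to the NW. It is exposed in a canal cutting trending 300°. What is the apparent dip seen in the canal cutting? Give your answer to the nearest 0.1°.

57.4°

The section lies 70° from the strike.
tan α = tan 59° × sin 70° = 1.6643 × 0.9397 = 1.5639
apparent dip = arctan 1.5639 = 57.40°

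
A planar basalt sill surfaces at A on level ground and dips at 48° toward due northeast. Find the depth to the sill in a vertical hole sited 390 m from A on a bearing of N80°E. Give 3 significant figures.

The hole lies 35° from the dip direction, so the down-dip offset is 390 × cos 35° = 319.47 m.
Depth = down-dip offset × tan(dip) = 319.47 × tan 48° = 319.47 × 1.1106
Depth = 354.81 m

355 m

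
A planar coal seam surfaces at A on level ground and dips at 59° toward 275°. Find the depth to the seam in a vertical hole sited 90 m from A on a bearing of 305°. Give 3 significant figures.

The hole lies 30° from the dip direction, so the down-dip offset is 90 × cos 30° = 77.94 m.
Depth = down-dip offset × tan(dip) = 77.94 × tan 59° = 77.94 × 1.6643
Depth = 129.72 m

130 m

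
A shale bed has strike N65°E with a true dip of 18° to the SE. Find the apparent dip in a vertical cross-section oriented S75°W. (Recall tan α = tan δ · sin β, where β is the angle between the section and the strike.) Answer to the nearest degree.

The section lies 10° from the strike.
tan α = tan 18° × sin 10° = 0.3249 × 0.1736 = 0.0564
apparent dip = arctan 0.0564 = 3.23°

3°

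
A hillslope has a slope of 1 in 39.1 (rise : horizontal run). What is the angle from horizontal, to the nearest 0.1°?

1.5°

tan θ = 1/39.1 = 0.0256
θ = arctan(0.0256) = 1.47°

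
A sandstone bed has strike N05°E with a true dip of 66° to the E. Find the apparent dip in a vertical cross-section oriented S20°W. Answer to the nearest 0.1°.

30.2°

The section lies 15° from the strike.
tan(apparent dip) = tan 66° · sin 15° = 0.5813
apparent dip = arctan 0.5813 = 30.17°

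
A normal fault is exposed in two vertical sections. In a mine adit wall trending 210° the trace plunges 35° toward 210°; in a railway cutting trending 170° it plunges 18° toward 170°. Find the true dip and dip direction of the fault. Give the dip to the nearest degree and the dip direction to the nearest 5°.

Represent each trace as a vector plunging at its apparent dip toward its trend (east-north-up frame): v₁ = (-0.410, -0.709, -0.574), v₂ = (0.165, -0.937, -0.309).
The plane normal is n = v₁ × v₂ ∝ (-0.318, -0.221, 0.501).
Dip δ = arctan(|n_h|/n_z) = arctan(0.387/0.501) = 37.7°.
Dip direction = azimuth of (n_x, n_y) = atan2(-0.318, -0.221) = 235°.

true dip 38°, dip direction 235°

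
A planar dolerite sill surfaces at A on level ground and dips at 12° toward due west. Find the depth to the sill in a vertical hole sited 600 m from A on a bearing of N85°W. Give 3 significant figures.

The hole lies 5° from the dip direction, so the down-dip offset is 600 × cos 5° = 597.72 m.
Depth = down-dip offset × tan(dip) = 597.72 × tan 12° = 597.72 × 0.2126
Depth = 127.05 m

127 m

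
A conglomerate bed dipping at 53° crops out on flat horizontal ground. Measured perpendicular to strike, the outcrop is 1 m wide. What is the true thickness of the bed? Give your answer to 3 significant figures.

0.799 m

True thickness t = w · sin(dip) = 1 × sin 53°
t = 1 × 0.7986 = 0.799 m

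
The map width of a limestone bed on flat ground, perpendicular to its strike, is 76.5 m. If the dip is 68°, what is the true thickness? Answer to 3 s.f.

70.9 m

True thickness t = w · sin(dip) = 76.5 × sin 68°
t = 76.5 × 0.9272 = 70.930 m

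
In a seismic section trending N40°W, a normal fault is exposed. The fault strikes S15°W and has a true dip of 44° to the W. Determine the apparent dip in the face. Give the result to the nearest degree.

38°

Angle between strike (S15°W) and section (N40°W): β = 55°.
tan(apparent dip) = tan 44° · sin 55° = 0.7910
α = arctan(0.7910) = 38.35°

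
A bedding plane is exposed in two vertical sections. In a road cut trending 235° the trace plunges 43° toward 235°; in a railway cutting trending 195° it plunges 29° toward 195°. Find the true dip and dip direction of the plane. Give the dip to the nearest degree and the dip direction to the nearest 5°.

true dip 44°, dip direction 250°

The two traces are lines in the plane: v₁ = (sin 235°·cos 43°, cos 235°·cos 43°, −sin 43°), v₂ = (sin 195°·cos 29°, cos 195°·cos 29°, −sin 29°).
Cross product v₁ × v₂ gives the pole to the plane: n ∝ (-0.373, -0.136, 0.411).
True dip = arccos(n_z / |n|) = arccos(0.7195) = 44.0°.
Dip direction = azimuth of (n_x, n_y) = atan2(-0.373, -0.136) = 250°.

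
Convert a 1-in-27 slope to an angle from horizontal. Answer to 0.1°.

tan θ = 1/27 = 0.0370
θ = arctan(0.0370) = 2.12°

2.1°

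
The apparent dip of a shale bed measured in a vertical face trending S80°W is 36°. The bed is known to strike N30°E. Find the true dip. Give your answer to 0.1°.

The section is 50° from the strike.
tan(true dip) = tan 36° / sin 50° = 0.9484
δ = arctan(0.9484) = 43.48°

43.5°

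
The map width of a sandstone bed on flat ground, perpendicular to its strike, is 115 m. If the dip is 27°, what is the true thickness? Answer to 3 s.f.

True thickness t = w · sin(dip) = 115 × sin 27°
t = 115 × 0.4540 = 52.209 m

52.2 m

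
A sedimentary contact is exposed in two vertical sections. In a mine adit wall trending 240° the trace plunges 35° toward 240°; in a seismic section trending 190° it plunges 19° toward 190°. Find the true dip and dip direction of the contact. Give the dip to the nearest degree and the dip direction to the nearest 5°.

Each apparent-dip line lies in the plane. As unit vectors (x east, y north, z up), v₁ plunges 35°→240° and v₂ plunges 19°→190°.
The plane normal is n = v₁ × v₂ ∝ (-0.401, -0.137, 0.593).
tan δ = √(n_x²+n_y²)/n_z = 0.423/0.593, so δ = 35.5°.
Dip direction = azimuth of (n_x, n_y) = atan2(-0.401, -0.137) = 251°.

true dip 36°, dip direction 250°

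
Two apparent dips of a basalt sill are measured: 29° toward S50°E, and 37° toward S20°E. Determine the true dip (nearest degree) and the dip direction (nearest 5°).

The two traces are lines in the plane: v₁ = (sin 130°·cos 29°, cos 130°·cos 29°, −sin 29°), v₂ = (sin 160°·cos 37°, cos 160°·cos 37°, −sin 37°).
The plane normal is n = v₁ × v₂ ∝ (0.025, -0.271, 0.349).
Dip δ = arctan(|n_h|/n_z) = arctan(0.272/0.349) = 37.9°.
Dip direction = atan2(0.025, -0.271) = 175° (azimuth of n's horizontal projection).

true dip 38°, dip direction 175°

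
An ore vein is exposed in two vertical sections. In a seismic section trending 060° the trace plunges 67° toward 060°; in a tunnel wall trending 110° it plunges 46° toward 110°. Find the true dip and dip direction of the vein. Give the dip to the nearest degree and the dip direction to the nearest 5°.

Each apparent-dip line lies in the plane. As unit vectors (x east, y north, z up), v₁ plunges 67°→060° and v₂ plunges 46°→110°.
Cross product v₁ × v₂ gives the pole to the plane: n ∝ (0.359, 0.357, 0.208).
tan δ = √(n_x²+n_y²)/n_z = 0.507/0.208, so δ = 67.7°.
The horizontal component of n points toward azimuth atan2(n_x, n_y) = 45°, the dip direction.

true dip 68°, dip direction 045°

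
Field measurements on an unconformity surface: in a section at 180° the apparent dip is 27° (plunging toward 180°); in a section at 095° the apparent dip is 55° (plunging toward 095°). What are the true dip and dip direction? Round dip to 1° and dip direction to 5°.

Each apparent-dip line lies in the plane. As unit vectors (x east, y north, z up), v₁ plunges 27°→180° and v₂ plunges 55°→095°.
Cross product v₁ × v₂ gives the pole to the plane: n ∝ (0.707, -0.259, 0.509).
tan δ = √(n_x²+n_y²)/n_z = 0.753/0.509, so δ = 55.9°.
Dip direction = azimuth of (n_x, n_y) = atan2(0.707, -0.259) = 110°.

true dip 56°, dip direction 110°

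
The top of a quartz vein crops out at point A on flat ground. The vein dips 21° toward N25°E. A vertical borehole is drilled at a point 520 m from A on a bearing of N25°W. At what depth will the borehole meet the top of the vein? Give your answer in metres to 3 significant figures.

128 m

The hole lies 50° from the dip direction, so the down-dip offset is 520 × cos 50° = 334.25 m.
Depth = down-dip offset × tan(dip) = 334.25 × tan 21° = 334.25 × 0.3839
Depth = 128.31 m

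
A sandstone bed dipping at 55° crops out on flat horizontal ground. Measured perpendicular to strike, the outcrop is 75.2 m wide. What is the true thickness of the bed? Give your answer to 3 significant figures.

61.6 m

True thickness t = w · sin(dip) = 75.2 × sin 55°
t = 75.2 × 0.8192 = 61.600 m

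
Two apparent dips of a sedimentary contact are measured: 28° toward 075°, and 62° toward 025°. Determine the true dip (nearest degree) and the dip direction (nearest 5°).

Represent each trace as a vector plunging at its apparent dip toward its trend (east-north-up frame): v₁ = (0.853, 0.229, -0.469), v₂ = (0.198, 0.425, -0.883).
n = v₁ × v₂ = (-0.002, 0.660, 0.318) (taken with n_z > 0).
True dip = arccos(n_z / |n|) = arccos(0.4336) = 64.3°.
Dip direction = atan2(-0.002, 0.660) = 360° (azimuth of n's horizontal projection).

true dip 64°, dip direction 000°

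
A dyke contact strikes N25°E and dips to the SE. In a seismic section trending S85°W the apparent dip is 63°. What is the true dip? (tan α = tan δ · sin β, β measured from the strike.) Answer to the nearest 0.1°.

β = acute angle between strike N25°E and section S85°W = 60°.
tan δ = tan α / sin β = tan 63° / sin 60° = 1.9626 / 0.8660 = 2.2662
δ = arctan(2.2662) = 66.19°

66.2°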